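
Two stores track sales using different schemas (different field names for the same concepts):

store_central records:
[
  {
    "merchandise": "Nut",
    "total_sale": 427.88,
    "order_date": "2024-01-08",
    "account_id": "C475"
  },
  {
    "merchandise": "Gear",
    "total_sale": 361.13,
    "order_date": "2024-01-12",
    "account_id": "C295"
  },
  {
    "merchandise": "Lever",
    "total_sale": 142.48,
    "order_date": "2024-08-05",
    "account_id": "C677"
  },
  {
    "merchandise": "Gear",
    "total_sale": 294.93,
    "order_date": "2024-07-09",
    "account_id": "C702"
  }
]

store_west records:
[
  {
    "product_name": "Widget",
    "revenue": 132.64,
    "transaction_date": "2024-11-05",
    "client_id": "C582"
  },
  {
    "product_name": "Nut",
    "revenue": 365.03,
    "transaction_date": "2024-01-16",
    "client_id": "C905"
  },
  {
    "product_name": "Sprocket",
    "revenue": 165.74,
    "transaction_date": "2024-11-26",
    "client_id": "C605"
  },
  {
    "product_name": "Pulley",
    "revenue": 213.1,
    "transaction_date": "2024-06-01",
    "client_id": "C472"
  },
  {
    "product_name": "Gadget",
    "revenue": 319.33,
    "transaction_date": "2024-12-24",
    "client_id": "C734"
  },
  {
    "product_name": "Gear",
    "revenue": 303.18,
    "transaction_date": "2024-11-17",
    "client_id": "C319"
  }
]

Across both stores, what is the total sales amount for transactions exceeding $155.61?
2450.32

Schema mapping: "total_sale" (store_central) = "revenue" (store_west) = sale amount

Sum of sales > $155.61 in store_central: 1083.94
Sum of sales > $155.61 in store_west: 1366.38

Total: 1083.94 + 1366.38 = 2450.32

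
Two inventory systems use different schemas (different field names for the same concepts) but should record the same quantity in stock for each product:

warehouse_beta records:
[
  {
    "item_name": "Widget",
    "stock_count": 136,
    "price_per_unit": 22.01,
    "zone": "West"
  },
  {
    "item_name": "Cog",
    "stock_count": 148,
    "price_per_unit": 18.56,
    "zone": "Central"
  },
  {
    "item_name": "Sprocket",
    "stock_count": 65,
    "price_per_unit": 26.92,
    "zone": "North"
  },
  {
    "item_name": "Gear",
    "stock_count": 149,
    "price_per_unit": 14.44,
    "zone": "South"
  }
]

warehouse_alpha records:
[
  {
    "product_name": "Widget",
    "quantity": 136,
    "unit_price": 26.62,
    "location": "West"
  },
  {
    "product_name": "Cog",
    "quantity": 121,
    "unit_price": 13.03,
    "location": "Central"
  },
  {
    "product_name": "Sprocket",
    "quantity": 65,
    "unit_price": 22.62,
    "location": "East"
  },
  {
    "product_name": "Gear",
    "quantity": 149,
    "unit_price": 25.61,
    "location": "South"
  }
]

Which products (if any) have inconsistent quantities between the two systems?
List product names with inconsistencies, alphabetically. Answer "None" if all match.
Cog

Schema mappings:
- "item_name" (warehouse_beta) = "product_name" (warehouse_alpha) = product name
- "stock_count" (warehouse_beta) = "quantity" (warehouse_alpha) = quantity

Comparison:
  Widget: 136 vs 136 - MATCH
  Cog: 148 vs 121 - MISMATCH
  Sprocket: 65 vs 65 - MATCH
  Gear: 149 vs 149 - MATCH

Products with inconsistencies: Cog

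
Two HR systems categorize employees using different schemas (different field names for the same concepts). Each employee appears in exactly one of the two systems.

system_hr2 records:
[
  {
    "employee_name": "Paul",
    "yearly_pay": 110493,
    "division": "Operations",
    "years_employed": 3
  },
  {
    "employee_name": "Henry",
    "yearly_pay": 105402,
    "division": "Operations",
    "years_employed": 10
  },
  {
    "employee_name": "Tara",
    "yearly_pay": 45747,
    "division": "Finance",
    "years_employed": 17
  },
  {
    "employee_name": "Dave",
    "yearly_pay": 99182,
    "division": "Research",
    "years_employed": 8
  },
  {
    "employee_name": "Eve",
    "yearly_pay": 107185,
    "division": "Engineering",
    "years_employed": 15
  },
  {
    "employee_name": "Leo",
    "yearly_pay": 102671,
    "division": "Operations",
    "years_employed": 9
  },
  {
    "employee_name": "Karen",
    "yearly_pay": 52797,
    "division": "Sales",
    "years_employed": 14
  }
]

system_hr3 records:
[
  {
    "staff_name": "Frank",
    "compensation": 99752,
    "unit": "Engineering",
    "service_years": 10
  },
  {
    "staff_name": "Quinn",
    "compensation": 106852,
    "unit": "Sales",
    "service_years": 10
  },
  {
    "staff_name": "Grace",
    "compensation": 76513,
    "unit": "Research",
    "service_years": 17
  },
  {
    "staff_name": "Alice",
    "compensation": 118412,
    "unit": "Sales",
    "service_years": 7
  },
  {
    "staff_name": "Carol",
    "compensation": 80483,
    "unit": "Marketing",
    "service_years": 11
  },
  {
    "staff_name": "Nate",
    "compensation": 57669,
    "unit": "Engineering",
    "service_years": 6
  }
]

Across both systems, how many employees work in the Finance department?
1

Schema mapping: "division" (system_hr2) = "unit" (system_hr3) = department

Finance employees in system_hr2: 1
Finance employees in system_hr3: 0

Total in Finance: 1 + 0 = 1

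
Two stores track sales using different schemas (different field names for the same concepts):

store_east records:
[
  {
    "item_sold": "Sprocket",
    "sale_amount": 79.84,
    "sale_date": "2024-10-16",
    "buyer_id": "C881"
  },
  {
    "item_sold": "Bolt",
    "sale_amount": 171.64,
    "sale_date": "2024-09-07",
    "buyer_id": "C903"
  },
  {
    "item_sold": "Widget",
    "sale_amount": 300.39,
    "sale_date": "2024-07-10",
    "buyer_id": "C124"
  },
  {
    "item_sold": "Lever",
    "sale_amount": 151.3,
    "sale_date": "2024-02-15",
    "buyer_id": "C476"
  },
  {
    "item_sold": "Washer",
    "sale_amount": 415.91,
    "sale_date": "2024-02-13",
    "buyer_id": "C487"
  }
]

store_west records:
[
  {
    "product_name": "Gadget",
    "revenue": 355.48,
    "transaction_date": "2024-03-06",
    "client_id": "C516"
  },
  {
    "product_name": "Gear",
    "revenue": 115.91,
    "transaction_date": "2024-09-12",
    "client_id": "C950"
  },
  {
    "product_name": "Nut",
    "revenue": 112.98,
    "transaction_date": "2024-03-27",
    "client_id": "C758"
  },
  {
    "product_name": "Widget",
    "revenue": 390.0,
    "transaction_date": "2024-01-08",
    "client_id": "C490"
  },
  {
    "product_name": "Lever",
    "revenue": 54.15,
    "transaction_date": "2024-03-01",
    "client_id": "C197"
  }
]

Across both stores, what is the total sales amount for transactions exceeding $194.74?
1461.78

Schema mapping: "sale_amount" (store_east) = "revenue" (store_west) = sale amount

Sum of sales > $194.74 in store_east: 716.3
Sum of sales > $194.74 in store_west: 745.48

Total: 716.3 + 745.48 = 1461.78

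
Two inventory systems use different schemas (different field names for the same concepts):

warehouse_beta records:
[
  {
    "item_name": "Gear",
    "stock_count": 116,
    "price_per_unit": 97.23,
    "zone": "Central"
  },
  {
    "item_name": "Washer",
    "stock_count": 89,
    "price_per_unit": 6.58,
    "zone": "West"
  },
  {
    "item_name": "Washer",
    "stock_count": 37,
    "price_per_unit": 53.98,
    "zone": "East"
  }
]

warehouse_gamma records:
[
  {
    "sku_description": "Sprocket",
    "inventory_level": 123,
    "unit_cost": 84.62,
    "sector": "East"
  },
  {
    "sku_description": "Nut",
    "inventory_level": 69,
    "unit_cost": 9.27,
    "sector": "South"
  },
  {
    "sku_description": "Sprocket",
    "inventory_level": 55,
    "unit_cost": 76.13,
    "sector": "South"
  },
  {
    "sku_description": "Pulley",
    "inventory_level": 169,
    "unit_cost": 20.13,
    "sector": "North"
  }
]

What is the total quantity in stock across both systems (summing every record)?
658

To reconcile these schemas, identify the field holding the quantity in stock in each system:
1. In warehouse_beta it is "stock_count"
2. In warehouse_gamma it is "inventory_level"

From warehouse_beta: 116 + 89 + 37 = 242
From warehouse_gamma: 123 + 69 + 55 + 169 = 416

Total: 242 + 416 = 658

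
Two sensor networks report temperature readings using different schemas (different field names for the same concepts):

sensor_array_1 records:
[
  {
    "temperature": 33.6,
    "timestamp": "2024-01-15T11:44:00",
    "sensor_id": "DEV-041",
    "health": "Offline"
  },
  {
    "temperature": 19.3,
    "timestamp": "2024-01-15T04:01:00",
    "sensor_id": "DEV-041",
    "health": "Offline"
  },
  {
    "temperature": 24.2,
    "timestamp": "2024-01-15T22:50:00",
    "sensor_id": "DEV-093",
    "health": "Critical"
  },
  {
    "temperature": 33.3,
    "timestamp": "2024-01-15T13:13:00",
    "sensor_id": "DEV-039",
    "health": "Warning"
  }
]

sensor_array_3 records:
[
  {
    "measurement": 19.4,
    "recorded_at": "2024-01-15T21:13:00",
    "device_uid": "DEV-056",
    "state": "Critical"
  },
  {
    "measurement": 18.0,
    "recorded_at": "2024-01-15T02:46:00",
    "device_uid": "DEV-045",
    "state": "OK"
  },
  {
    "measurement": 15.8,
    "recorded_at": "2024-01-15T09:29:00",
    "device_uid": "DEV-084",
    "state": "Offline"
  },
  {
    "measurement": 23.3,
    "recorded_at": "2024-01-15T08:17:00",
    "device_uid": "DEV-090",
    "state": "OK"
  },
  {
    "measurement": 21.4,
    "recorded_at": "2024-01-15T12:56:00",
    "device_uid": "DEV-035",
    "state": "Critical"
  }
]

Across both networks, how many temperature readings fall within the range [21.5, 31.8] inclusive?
2

Schema mapping: "temperature" (sensor_array_1) = "measurement" (sensor_array_3) = temperature

Readings in [21.5, 31.8] from sensor_array_1: 1
Readings in [21.5, 31.8] from sensor_array_3: 1

Total count: 1 + 1 = 2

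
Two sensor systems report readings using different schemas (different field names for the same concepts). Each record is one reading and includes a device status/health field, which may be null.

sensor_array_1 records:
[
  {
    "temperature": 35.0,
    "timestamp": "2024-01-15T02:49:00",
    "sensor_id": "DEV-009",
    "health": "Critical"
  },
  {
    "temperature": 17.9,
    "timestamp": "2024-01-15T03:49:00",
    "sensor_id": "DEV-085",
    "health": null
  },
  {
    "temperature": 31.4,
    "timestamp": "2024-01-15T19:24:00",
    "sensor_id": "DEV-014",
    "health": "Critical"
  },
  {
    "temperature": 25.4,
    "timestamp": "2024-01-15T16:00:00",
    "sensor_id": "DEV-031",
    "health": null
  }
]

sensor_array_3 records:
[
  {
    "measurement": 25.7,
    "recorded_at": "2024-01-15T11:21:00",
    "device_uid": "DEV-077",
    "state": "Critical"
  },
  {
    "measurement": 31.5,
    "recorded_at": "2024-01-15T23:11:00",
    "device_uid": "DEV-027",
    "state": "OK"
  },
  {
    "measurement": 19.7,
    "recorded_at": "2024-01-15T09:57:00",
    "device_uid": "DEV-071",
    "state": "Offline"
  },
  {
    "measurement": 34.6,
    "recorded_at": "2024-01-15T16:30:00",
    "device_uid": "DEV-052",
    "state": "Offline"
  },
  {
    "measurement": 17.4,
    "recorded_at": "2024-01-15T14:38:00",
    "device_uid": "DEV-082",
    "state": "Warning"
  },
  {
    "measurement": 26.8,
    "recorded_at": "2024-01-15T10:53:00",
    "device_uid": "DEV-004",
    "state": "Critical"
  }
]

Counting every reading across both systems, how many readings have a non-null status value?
8

Schema mapping: "health" (sensor_array_1) = "state" (sensor_array_3) = status

Non-null in sensor_array_1: 2
Non-null in sensor_array_3: 6

Total non-null: 2 + 6 = 8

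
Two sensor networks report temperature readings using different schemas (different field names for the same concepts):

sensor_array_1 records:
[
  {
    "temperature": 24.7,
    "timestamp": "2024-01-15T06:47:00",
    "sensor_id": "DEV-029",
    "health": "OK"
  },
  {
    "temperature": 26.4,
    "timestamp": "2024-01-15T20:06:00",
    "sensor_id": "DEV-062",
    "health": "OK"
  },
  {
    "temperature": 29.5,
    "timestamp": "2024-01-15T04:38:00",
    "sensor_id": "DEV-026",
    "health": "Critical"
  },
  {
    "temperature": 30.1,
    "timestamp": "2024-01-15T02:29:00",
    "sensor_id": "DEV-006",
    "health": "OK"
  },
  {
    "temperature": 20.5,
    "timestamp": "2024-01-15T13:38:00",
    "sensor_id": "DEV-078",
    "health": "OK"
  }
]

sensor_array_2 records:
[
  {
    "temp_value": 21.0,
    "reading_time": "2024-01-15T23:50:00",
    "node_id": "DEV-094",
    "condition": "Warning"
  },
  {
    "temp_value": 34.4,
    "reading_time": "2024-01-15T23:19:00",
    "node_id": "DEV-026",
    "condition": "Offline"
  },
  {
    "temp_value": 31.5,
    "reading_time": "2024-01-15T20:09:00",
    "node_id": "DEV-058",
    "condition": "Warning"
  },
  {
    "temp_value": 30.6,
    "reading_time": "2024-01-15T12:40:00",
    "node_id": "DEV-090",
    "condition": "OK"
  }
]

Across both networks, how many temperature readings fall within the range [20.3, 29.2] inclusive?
4

Schema mapping: "temperature" (sensor_array_1) = "temp_value" (sensor_array_2) = temperature

Readings in [20.3, 29.2] from sensor_array_1: 3
Readings in [20.3, 29.2] from sensor_array_2: 1

Total count: 3 + 1 = 4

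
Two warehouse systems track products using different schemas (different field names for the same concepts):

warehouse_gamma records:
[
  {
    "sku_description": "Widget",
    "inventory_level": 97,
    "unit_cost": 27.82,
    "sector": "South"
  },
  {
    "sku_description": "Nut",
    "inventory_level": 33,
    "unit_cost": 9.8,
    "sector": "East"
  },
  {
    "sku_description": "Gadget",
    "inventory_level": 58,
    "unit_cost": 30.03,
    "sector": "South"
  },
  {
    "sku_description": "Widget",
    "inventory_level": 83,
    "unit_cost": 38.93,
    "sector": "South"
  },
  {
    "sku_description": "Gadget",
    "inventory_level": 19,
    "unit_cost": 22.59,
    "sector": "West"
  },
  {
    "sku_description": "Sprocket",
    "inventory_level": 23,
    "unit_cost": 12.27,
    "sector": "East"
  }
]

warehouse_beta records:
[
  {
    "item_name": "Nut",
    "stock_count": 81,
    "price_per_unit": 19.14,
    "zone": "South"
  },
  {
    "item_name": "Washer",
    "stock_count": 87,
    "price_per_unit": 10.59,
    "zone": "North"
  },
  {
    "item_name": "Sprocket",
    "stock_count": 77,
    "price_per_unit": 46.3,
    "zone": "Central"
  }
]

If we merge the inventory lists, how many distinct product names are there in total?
5

Schema mapping: "sku_description" (warehouse_gamma) = "item_name" (warehouse_beta) = product name

Products in warehouse_gamma: ['Gadget', 'Nut', 'Sprocket', 'Widget']
Products in warehouse_beta: ['Nut', 'Sprocket', 'Washer']

Union (unique products): ['Gadget', 'Nut', 'Sprocket', 'Washer', 'Widget']
Count: 5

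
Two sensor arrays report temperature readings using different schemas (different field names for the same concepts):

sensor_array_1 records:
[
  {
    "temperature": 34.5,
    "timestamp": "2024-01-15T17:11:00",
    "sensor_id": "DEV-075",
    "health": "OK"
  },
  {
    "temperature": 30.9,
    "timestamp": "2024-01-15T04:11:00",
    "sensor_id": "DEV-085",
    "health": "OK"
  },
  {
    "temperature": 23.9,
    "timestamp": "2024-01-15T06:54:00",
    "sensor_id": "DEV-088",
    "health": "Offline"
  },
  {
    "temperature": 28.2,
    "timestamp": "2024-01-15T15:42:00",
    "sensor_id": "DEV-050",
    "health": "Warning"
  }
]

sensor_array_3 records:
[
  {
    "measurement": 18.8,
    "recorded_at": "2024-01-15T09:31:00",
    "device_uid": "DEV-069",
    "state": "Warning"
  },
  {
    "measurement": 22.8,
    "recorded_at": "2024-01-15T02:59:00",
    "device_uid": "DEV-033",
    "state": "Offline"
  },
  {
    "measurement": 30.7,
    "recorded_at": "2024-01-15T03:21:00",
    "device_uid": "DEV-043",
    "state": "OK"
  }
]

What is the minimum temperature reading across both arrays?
18.8

Schema mapping: "temperature" (sensor_array_1) = "measurement" (sensor_array_3) = temperature reading

Minimum in sensor_array_1: 23.9
Minimum in sensor_array_3: 18.8

Overall minimum: min(23.9, 18.8) = 18.8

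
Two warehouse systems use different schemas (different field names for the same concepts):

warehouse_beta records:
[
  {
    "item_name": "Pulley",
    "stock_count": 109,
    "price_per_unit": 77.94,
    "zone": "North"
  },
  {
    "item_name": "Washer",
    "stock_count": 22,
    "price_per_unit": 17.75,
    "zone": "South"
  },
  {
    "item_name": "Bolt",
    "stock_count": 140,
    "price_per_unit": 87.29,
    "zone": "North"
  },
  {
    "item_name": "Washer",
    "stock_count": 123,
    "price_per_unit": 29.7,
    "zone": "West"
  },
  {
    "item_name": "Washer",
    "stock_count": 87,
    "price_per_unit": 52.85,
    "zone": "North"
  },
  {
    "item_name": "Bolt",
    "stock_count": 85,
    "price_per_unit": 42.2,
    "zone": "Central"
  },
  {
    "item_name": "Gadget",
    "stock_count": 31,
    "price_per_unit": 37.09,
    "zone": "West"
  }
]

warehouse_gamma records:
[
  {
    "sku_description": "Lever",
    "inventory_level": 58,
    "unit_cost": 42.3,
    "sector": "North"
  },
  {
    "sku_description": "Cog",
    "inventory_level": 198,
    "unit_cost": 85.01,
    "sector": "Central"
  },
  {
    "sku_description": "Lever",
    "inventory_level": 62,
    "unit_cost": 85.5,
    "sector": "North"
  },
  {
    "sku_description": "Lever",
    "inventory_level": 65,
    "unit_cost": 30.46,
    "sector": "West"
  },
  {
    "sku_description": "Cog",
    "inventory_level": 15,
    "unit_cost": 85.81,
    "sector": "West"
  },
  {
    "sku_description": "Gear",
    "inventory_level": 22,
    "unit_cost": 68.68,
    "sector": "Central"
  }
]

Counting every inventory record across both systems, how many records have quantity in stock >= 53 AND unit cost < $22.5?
0

Schema mappings:
- "stock_count" (warehouse_beta) = "inventory_level" (warehouse_gamma) = quantity
- "price_per_unit" (warehouse_beta) = "unit_cost" (warehouse_gamma) = unit cost

Records meeting both conditions in warehouse_beta: 0
Records meeting both conditions in warehouse_gamma: 0

Total: 0 + 0 = 0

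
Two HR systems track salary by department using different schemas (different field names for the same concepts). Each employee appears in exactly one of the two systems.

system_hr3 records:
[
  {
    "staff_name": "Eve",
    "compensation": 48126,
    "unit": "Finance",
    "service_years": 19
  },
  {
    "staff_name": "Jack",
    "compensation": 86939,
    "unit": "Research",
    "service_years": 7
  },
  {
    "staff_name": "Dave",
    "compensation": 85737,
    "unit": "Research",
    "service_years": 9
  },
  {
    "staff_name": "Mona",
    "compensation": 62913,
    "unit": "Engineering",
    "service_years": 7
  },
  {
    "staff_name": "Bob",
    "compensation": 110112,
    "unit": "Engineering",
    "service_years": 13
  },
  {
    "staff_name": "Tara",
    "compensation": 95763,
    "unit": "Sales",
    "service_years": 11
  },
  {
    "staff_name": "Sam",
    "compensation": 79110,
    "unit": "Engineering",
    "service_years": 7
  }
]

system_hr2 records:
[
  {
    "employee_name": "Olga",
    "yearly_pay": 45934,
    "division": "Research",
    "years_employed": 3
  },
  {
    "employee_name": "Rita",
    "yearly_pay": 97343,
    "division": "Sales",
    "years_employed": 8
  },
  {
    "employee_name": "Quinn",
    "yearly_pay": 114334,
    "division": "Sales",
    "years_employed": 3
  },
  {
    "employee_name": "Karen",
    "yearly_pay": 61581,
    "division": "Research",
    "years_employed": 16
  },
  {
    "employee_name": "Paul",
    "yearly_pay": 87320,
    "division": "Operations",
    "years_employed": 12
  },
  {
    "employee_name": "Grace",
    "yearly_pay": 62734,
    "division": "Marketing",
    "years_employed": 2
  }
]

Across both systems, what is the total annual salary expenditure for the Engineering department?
252135

Schema mappings:
- "unit" (system_hr3) = "division" (system_hr2) = department
- "compensation" (system_hr3) = "yearly_pay" (system_hr2) = salary

Engineering salaries from system_hr3: 252135
Engineering salaries from system_hr2: 0

Total: 252135 + 0 = 252135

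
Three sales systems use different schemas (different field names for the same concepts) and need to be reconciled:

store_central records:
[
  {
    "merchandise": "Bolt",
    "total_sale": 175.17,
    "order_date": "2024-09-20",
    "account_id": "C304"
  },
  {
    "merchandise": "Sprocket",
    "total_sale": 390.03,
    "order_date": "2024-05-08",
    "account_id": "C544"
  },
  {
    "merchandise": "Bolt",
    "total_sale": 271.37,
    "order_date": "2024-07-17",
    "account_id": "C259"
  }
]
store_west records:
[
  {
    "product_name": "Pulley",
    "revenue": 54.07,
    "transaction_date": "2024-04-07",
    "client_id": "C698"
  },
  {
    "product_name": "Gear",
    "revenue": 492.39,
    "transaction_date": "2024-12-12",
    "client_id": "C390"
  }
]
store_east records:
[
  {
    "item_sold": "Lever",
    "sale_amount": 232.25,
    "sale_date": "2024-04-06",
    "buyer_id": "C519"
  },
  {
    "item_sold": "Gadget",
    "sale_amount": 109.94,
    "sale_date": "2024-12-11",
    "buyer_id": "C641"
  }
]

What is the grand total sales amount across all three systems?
1725.22

Schema reconciliation - all amount fields map to sale amount:

store_central (total_sale): 836.57
store_west (revenue): 546.46
store_east (sale_amount): 342.19

Grand total: 1725.22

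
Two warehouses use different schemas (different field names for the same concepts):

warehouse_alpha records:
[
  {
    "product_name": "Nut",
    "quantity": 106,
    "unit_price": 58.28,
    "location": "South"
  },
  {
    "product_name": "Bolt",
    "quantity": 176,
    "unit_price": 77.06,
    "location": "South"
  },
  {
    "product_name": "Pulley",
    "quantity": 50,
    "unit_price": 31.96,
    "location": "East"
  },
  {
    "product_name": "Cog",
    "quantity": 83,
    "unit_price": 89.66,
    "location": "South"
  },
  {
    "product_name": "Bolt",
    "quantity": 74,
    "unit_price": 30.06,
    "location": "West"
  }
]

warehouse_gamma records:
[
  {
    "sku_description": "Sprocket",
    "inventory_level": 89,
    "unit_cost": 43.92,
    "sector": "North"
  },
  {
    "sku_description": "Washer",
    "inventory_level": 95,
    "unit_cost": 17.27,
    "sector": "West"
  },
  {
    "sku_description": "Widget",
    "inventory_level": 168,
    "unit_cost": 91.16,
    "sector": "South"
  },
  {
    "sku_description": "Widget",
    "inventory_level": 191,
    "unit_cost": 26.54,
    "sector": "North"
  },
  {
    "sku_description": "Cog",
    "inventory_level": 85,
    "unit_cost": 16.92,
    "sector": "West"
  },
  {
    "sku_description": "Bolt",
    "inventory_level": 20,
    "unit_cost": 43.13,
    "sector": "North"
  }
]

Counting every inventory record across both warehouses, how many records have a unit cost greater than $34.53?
6

Schema mapping: "unit_price" (warehouse_alpha) = "unit_cost" (warehouse_gamma) = unit cost

Records > $34.53 in warehouse_alpha: 3
Records > $34.53 in warehouse_gamma: 3

Total count: 3 + 3 = 6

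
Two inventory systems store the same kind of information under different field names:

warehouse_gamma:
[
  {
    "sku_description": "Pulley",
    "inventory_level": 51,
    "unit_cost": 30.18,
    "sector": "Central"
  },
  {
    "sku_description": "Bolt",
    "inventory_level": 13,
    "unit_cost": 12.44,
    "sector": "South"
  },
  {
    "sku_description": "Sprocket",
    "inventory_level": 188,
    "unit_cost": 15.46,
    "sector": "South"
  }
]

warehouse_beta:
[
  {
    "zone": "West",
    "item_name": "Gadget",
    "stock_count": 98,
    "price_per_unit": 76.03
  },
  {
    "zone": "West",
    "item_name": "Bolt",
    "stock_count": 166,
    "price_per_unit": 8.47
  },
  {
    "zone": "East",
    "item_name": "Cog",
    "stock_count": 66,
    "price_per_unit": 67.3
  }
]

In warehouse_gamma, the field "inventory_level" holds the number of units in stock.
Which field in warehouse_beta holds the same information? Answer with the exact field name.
stock_count

In warehouse_gamma, "inventory_level" holds the number of units in stock.
The fields in warehouse_beta are: "zone", "item_name", "stock_count", "price_per_unit".
"stock_count" is the match: the name refers to the same concept and its values are whole-number counts (e.g. 98, 166).
The other fields ("zone", "item_name", "price_per_unit") hold different kinds of data.

So "inventory_level" in warehouse_gamma corresponds to "stock_count" in warehouse_beta.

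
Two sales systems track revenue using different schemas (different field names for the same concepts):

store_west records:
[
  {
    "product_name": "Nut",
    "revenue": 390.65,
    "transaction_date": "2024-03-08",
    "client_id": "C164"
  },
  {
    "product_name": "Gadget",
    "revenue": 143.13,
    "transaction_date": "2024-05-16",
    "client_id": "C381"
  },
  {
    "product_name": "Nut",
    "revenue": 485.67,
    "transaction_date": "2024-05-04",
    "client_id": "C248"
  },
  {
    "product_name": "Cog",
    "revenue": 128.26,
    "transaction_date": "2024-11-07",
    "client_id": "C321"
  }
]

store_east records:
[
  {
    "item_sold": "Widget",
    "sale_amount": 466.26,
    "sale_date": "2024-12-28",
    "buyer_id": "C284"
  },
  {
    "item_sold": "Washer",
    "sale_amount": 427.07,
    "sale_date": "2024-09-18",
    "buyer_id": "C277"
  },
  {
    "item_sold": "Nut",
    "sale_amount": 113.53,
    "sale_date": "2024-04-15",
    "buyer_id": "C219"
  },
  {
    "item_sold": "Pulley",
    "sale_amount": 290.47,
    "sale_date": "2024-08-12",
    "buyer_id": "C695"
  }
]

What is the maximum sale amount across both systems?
485.67

Reconcile: "revenue" (store_west) = "sale_amount" (store_east) = sale amount

Maximum in store_west: 485.67
Maximum in store_east: 466.26

Overall maximum: max(485.67, 466.26) = 485.67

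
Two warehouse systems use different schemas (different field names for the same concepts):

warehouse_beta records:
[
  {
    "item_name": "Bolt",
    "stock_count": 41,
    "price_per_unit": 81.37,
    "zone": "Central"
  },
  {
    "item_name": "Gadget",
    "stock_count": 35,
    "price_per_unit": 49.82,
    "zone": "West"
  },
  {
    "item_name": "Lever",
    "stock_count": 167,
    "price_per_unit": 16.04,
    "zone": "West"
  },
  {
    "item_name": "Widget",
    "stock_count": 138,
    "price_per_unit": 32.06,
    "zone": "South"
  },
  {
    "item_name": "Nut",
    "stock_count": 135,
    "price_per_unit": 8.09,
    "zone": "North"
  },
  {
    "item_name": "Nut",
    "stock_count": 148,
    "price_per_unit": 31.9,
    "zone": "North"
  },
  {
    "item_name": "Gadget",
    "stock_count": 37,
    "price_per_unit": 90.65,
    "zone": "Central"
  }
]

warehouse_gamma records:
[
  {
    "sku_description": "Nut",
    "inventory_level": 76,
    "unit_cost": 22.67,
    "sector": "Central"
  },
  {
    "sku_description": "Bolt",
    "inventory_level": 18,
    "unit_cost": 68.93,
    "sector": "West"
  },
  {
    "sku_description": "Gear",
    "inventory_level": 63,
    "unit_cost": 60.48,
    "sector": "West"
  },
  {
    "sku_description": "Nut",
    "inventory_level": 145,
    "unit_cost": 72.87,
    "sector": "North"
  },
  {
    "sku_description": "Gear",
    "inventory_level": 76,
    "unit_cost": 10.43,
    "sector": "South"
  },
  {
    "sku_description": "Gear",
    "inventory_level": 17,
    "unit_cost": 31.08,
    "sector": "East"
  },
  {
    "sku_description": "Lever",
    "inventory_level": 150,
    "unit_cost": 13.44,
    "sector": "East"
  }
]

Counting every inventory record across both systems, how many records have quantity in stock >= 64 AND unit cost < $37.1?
7

Schema mappings:
- "stock_count" (warehouse_beta) = "inventory_level" (warehouse_gamma) = quantity
- "price_per_unit" (warehouse_beta) = "unit_cost" (warehouse_gamma) = unit cost

Records meeting both conditions in warehouse_beta: 4
Records meeting both conditions in warehouse_gamma: 3

Total: 4 + 3 = 7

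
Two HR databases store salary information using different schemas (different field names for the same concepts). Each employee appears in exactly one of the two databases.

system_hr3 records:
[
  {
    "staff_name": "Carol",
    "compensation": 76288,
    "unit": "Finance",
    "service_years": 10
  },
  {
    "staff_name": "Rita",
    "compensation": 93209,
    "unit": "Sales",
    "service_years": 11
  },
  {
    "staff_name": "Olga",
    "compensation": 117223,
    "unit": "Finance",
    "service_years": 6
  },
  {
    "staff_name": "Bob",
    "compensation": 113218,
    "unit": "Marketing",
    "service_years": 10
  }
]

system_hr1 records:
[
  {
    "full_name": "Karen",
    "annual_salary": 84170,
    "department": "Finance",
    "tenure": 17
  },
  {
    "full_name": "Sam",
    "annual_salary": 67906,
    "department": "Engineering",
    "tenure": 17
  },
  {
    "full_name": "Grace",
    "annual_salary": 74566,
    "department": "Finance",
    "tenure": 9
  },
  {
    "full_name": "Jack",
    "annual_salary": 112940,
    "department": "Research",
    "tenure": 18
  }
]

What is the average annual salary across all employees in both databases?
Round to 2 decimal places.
92440.00

Schema mapping: "compensation" (system_hr3) = "annual_salary" (system_hr1) = annual salary

All salaries: [76288, 93209, 117223, 113218, 84170, 67906, 74566, 112940]
Sum: 739520
Count: 8
Average: 739520 / 8 = 92440.00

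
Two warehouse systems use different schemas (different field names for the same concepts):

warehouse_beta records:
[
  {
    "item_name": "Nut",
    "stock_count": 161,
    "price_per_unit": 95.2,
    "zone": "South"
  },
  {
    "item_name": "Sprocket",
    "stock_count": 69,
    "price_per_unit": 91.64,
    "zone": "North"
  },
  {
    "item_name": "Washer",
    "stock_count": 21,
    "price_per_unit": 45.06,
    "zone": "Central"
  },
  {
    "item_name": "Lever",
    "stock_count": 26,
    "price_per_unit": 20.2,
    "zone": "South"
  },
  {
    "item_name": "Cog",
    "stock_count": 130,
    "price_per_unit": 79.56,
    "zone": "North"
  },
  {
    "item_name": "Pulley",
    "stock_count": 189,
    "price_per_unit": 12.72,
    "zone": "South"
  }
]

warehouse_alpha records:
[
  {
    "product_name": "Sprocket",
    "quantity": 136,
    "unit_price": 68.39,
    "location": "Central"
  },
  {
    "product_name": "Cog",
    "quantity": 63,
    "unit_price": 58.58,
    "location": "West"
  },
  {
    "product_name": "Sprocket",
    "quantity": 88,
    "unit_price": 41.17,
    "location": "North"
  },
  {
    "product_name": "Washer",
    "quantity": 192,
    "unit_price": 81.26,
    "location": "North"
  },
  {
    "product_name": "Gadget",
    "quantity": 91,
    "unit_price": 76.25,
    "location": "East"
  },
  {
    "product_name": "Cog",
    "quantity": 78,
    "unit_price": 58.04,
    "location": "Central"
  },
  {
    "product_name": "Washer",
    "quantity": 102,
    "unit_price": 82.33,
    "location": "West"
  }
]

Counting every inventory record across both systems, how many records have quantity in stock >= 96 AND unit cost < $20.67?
1

Schema mappings:
- "stock_count" (warehouse_beta) = "quantity" (warehouse_alpha) = quantity
- "price_per_unit" (warehouse_beta) = "unit_price" (warehouse_alpha) = unit cost

Records meeting both conditions in warehouse_beta: 1
Records meeting both conditions in warehouse_alpha: 0

Total: 1 + 0 = 1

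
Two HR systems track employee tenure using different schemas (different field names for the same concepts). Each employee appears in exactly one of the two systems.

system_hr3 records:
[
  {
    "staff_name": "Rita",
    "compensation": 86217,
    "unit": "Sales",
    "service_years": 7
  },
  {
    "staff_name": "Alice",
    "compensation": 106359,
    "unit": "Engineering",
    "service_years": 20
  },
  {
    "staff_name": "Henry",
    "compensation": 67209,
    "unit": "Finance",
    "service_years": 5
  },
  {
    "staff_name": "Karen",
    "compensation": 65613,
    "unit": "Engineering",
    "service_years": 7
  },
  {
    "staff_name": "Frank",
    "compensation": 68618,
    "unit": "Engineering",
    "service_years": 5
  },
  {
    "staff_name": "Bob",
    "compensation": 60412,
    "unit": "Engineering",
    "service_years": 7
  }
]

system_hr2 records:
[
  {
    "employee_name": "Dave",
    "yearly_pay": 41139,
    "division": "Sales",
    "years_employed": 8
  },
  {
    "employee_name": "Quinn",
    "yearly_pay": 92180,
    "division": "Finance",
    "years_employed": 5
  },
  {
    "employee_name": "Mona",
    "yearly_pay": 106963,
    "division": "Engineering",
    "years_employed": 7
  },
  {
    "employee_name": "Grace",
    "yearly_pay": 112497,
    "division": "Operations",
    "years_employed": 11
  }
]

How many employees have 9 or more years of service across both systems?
2

Reconcile schemas: "service_years" (system_hr3) = "years_employed" (system_hr2) = years of service

From system_hr3: 1 employees with >= 9 years
From system_hr2: 1 employees with >= 9 years

Total: 1 + 1 = 2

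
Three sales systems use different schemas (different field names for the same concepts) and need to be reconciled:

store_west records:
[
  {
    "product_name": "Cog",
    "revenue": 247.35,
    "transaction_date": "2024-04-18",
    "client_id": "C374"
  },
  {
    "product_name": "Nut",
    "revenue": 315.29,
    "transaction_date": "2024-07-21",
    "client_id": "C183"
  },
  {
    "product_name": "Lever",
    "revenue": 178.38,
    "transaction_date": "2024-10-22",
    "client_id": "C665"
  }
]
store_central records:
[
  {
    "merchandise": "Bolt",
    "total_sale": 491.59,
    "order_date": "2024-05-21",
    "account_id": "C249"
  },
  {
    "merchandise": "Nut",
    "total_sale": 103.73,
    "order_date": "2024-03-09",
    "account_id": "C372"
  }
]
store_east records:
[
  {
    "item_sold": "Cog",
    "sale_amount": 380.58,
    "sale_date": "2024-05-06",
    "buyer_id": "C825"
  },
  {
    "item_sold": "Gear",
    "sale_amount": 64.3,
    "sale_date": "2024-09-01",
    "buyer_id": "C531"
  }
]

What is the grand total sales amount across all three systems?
1781.22

Schema reconciliation - all amount fields map to sale amount:

store_west (revenue): 741.02
store_central (total_sale): 595.32
store_east (sale_amount): 444.88

Grand total: 1781.22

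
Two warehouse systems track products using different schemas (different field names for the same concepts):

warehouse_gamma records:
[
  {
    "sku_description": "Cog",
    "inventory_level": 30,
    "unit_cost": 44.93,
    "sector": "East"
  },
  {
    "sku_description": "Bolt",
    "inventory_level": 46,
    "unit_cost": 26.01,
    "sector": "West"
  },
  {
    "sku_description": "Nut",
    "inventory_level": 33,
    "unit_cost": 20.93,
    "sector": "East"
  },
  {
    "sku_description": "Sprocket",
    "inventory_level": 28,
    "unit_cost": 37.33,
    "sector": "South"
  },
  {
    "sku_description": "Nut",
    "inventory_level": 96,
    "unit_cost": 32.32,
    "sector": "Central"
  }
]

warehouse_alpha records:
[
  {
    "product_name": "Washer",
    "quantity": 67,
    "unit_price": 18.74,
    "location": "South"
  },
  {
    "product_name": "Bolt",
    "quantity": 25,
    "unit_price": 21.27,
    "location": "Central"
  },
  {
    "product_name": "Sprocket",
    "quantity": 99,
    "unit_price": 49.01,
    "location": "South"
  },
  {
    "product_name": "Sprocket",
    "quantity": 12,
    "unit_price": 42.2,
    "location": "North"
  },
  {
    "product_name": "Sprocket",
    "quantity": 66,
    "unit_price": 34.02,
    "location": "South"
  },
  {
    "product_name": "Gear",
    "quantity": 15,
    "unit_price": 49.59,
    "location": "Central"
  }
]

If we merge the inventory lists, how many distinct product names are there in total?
6

Schema mapping: "sku_description" (warehouse_gamma) = "product_name" (warehouse_alpha) = product name

Products in warehouse_gamma: ['Bolt', 'Cog', 'Nut', 'Sprocket']
Products in warehouse_alpha: ['Bolt', 'Gear', 'Sprocket', 'Washer']

Union (unique products): ['Bolt', 'Cog', 'Gear', 'Nut', 'Sprocket', 'Washer']
Count: 6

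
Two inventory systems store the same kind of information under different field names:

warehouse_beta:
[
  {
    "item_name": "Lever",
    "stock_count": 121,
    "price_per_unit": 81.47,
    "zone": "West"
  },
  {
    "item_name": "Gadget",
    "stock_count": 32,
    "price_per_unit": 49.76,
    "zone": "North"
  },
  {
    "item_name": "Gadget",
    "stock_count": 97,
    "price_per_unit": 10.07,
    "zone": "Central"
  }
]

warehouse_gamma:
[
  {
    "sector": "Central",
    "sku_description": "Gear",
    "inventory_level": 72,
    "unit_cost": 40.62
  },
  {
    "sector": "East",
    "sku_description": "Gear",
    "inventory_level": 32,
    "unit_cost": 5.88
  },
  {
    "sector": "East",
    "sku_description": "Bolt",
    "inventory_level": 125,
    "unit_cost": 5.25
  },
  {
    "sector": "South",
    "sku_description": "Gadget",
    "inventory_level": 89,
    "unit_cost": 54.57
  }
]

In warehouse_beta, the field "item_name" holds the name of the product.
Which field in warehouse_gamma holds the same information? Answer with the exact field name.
sku_description

In warehouse_beta, "item_name" holds the name of the product.
The fields in warehouse_gamma are: "sector", "sku_description", "inventory_level", "unit_cost".
"sku_description" is the match: the name refers to the same concept and its values are product-name strings (e.g. 'Bolt', 'Gadget').
The other fields ("sector", "inventory_level", "unit_cost") hold different kinds of data.

So "item_name" in warehouse_beta corresponds to "sku_description" in warehouse_gamma.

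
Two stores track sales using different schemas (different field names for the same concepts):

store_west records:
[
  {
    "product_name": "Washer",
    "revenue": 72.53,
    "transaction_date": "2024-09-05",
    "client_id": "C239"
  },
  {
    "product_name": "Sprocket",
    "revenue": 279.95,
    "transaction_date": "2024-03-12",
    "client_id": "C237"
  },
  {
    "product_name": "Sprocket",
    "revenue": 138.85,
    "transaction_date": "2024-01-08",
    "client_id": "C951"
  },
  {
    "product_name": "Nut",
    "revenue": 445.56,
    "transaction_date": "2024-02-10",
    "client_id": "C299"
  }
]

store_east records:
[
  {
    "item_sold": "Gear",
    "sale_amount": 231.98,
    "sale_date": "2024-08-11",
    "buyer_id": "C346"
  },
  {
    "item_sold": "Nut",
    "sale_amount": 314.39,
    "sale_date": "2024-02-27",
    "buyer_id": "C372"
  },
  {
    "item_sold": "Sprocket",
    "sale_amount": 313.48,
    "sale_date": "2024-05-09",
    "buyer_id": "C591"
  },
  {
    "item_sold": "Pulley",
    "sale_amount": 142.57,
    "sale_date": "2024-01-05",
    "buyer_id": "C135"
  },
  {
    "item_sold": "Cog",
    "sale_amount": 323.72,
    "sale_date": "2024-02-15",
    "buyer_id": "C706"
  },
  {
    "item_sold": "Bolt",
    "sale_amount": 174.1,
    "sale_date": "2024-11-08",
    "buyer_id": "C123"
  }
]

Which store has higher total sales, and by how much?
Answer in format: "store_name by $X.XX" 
store_east by $563.35

Schema mapping: "revenue" (store_west) = "sale_amount" (store_east) = sale amount

Total for store_west: 936.89
Total for store_east: 1500.24

Difference: |936.89 - 1500.24| = 563.35
store_east has higher sales by $563.35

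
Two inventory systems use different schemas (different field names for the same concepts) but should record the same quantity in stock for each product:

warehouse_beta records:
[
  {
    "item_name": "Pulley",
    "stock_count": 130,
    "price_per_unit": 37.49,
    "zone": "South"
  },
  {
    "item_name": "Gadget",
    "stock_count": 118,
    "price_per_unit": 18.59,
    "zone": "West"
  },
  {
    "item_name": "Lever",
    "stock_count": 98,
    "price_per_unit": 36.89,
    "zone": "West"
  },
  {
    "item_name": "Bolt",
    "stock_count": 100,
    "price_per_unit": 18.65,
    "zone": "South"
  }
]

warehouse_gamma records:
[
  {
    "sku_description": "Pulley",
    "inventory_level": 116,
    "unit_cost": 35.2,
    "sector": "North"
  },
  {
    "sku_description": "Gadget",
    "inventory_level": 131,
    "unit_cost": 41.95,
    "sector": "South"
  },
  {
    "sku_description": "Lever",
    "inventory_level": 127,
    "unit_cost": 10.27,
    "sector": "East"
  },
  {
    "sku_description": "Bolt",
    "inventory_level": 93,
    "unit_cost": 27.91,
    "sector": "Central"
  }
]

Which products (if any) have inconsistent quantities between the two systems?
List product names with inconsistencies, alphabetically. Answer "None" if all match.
Bolt, Gadget, Lever, Pulley

Schema mappings:
- "item_name" (warehouse_beta) = "sku_description" (warehouse_gamma) = product name
- "stock_count" (warehouse_beta) = "inventory_level" (warehouse_gamma) = quantity

Comparison:
  Pulley: 130 vs 116 - MISMATCH
  Gadget: 118 vs 131 - MISMATCH
  Lever: 98 vs 127 - MISMATCH
  Bolt: 100 vs 93 - MISMATCH

Products with inconsistencies: Bolt, Gadget, Lever, Pulley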